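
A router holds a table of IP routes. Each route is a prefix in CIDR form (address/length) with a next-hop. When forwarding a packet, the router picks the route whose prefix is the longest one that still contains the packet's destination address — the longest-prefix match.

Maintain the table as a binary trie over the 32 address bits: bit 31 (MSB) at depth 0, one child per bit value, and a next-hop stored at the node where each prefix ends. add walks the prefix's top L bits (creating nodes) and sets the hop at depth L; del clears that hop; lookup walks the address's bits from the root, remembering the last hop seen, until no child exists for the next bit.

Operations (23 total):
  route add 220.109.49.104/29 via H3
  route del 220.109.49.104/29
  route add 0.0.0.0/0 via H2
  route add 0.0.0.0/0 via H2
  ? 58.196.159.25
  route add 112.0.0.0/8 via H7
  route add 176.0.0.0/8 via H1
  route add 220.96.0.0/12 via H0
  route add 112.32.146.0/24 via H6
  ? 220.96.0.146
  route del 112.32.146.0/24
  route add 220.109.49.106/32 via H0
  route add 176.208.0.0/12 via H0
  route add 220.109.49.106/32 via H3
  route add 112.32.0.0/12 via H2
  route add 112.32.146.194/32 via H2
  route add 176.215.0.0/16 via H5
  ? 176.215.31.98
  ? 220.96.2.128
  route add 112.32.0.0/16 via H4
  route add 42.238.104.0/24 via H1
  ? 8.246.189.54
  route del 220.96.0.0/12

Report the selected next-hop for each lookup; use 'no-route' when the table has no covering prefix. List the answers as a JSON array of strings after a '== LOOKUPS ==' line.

Apply in order:
  + 220.109.49.104/29 (H3) depth=29
  del 220.109.49.104/29 (clear depth 29)
  + 0.0.0.0/0 (H2) depth=0
  + 0.0.0.0/0 (H2) depth=0
  lookup 58.196.159.25: bits ε walk d0:H2 -> H2
  + 112.0.0.0/8 (H7) depth=8
  + 176.0.0.0/8 (H1) depth=8
  + 220.96.0.0/12 (H0) depth=12
  + 112.32.146.0/24 (H6) depth=24
  lookup 220.96.0.146: bits 110111000110 walk d0:H2→d1:-→d2:-→d3:-→d4:-→d5:-→d6:-→d7:-→d8:-→d9:-→d10:-→d11:-→d12:H0 -> H0
  del 112.32.146.0/24 (clear depth 24)
  + 220.109.49.106/32 (H0) depth=32
  + 176.208.0.0/12 (H0) depth=12
  + 220.109.49.106/32 (H3) depth=32
  + 112.32.0.0/12 (H2) depth=12
  + 112.32.146.194/32 (H2) depth=32
  + 176.215.0.0/16 (H5) depth=16
  lookup 176.215.31.98: bits 1011000011010111 walk d0:H2→d1:-→d2:-→d3:-→d4:-→d5:-→d6:-→d7:-→d8:H1→d9:-→d10:-→d11:-→d12:H0→d13:-→d14:-→d15:-→d16:H5 -> H5
  lookup 220.96.2.128: bits 110111000110 walk d0:H2→d1:-→d2:-→d3:-→d4:-→d5:-→d6:-→d7:-→d8:-→d9:-→d10:-→d11:-→d12:H0 -> H0
  + 112.32.0.0/16 (H4) depth=16
  + 42.238.104.0/24 (H1) depth=24
  lookup 8.246.189.54: bits 00 walk d0:H2→d1:-→d2:- -> H2
  del 220.96.0.0/12 (clear depth 12)

== LOOKUPS ==
["H2","H0","H5","H0","H2"]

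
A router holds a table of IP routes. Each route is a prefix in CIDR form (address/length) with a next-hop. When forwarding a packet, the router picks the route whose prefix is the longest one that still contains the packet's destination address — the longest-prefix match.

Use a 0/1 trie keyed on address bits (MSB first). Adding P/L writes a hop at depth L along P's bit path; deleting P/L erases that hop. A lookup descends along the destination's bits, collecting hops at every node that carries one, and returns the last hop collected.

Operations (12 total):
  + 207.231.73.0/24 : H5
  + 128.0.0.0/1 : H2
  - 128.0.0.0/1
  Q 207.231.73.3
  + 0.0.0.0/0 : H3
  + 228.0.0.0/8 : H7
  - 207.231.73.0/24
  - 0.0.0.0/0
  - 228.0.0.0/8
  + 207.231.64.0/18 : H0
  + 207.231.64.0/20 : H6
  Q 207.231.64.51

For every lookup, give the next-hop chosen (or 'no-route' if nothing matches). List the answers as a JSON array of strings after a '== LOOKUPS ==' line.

Apply in order:
  add 207.231.73.0/24 -> H5 at depth 24
  add 128.0.0.0/1 -> H2 at depth 1
  - 128.0.0.0/1 clear@1
  lookup 207.231.73.3: bits 110011111110011101001001 walk d0:-→d1:-→d2:-→d3:-→d4:-→d5:-→d6:-→d7:-→d8:-→d9:-→d10:-→d11:-→d12:-→d13:-→d14:-→d15:-→d16:-→d17:-→d18:-→d19:-→d20:-→d21:-→d22:-→d23:-→d24:H5 -> H5
  add 0.0.0.0/0 -> H3 at depth 0
  add 228.0.0.0/8 -> H7 at depth 8
  - 207.231.73.0/24 clear@24
  - 0.0.0.0/0 clear@0
  - 228.0.0.0/8 clear@8
  add 207.231.64.0/18 -> H0 at depth 18
  add 207.231.64.0/20 -> H6 at depth 20
  lookup 207.231.64.51: bits 11001111111001110100 walk d0:-→d1:-→d2:-→d3:-→d4:-→d5:-→d6:-→d7:-→d8:-→d9:-→d10:-→d11:-→d12:-→d13:-→d14:-→d15:-→d16:-→d17:-→d18:H0→d19:-→d20:H6 -> H6

== LOOKUPS ==
["H5","H6"]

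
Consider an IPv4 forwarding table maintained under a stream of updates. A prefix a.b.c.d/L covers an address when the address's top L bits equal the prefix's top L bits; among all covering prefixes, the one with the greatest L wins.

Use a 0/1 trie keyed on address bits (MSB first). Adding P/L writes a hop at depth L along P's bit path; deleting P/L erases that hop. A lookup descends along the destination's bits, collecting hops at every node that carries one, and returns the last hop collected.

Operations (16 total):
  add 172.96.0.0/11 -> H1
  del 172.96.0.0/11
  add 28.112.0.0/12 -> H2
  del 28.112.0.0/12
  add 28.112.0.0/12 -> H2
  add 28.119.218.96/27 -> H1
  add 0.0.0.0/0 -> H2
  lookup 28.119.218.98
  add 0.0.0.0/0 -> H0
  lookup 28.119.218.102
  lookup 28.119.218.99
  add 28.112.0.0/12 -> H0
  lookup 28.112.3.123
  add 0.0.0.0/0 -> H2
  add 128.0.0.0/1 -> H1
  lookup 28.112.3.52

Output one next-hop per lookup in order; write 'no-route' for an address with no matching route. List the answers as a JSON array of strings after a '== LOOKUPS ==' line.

Trace:
  add 172.96.0.0/11 -> H1 at depth 11
  - 172.96.0.0/11 clear@11
  add 28.112.0.0/12 -> H2 at depth 12
  - 28.112.0.0/12 clear@12
  add 28.112.0.0/12 -> H2 at depth 12
  add 28.119.218.96/27 -> H1 at depth 27
  add 0.0.0.0/0 -> H2 at depth 0
  lookup 28.119.218.98: bits 000111000111011111011010011 walk d0:H2→d1:-→d2:-→d3:-→d4:-→d5:-→d6:-→d7:-→d8:-→d9:-→d10:-→d11:-→d12:H2→d13:-→d14:-→d15:-→d16:-→d17:-→d18:-→d19:-→d20:-→d21:-→d22:-→d23:-→d24:-→d25:-→d26:-→d27:H1 -> H1
  add 0.0.0.0/0 -> H0 at depth 0
  lookup 28.119.218.102: bits 000111000111011111011010011 walk d0:H0→d1:-→d2:-→d3:-→d4:-→d5:-→d6:-→d7:-→d8:-→d9:-→d10:-→d11:-→d12:H2→d13:-→d14:-→d15:-→d16:-→d17:-→d18:-→d19:-→d20:-→d21:-→d22:-→d23:-→d24:-→d25:-→d26:-→d27:H1 -> H1
  lookup 28.119.218.99: bits 000111000111011111011010011 walk d0:H0→d1:-→d2:-→d3:-→d4:-→d5:-→d6:-→d7:-→d8:-→d9:-→d10:-→d11:-→d12:H2→d13:-→d14:-→d15:-→d16:-→d17:-→d18:-→d19:-→d20:-→d21:-→d22:-→d23:-→d24:-→d25:-→d26:-→d27:H1 -> H1
  add 28.112.0.0/12 -> H0 at depth 12
  lookup 28.112.3.123: bits 0001110001110 walk d0:H0→d1:-→d2:-→d3:-→d4:-→d5:-→d6:-→d7:-→d8:-→d9:-→d10:-→d11:-→d12:H0→d13:- -> H0
  add 0.0.0.0/0 -> H2 at depth 0
  add 128.0.0.0/1 -> H1 at depth 1
  lookup 28.112.3.52: bits 0001110001110 walk d0:H2→d1:-→d2:-→d3:-→d4:-→d5:-→d6:-→d7:-→d8:-→d9:-→d10:-→d11:-→d12:H0→d13:- -> H0

== LOOKUPS ==
["H1","H1","H1","H0","H0"]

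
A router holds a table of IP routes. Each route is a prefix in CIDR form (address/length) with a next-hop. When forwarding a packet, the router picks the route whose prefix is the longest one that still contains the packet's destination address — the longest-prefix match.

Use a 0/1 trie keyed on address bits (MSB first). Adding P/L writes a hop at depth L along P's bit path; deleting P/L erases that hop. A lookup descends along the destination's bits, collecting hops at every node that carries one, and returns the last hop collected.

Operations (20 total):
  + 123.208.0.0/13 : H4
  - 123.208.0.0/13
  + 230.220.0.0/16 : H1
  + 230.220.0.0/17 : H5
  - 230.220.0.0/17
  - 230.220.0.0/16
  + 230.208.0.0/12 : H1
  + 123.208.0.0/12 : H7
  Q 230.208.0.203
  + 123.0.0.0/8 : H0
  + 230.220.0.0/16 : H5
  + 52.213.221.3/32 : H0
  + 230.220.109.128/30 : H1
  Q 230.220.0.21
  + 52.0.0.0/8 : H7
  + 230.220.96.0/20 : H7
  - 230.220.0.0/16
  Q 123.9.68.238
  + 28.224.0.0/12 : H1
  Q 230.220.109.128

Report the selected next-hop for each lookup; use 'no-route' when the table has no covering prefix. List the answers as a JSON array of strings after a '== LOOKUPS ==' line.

Trace:
  add 123.208.0.0/13 -> H4 at depth 13
  - 123.208.0.0/13 clear@13
  add 230.220.0.0/16 -> H1 at depth 16
  add 230.220.0.0/17 -> H5 at depth 17
  - 230.220.0.0/17 clear@17
  - 230.220.0.0/16 clear@16
  add 230.208.0.0/12 -> H1 at depth 12
  add 123.208.0.0/12 -> H7 at depth 12
  lookup 230.208.0.203: bits 111001101101 walk d0:-→d1:-→d2:-→d3:-→d4:-→d5:-→d6:-→d7:-→d8:-→d9:-→d10:-→d11:-→d12:H1 -> H1
  add 123.0.0.0/8 -> H0 at depth 8
  add 230.220.0.0/16 -> H5 at depth 16
  add 52.213.221.3/32 -> H0 at depth 32
  add 230.220.109.128/30 -> H1 at depth 30
  lookup 230.220.0.21: bits 11100110110111000 walk d0:-→d1:-→d2:-→d3:-→d4:-→d5:-→d6:-→d7:-→d8:-→d9:-→d10:-→d11:-→d12:H1→d13:-→d14:-→d15:-→d16:H5→d17:- -> H5
  add 52.0.0.0/8 -> H7 at depth 8
  add 230.220.96.0/20 -> H7 at depth 20
  - 230.220.0.0/16 clear@16
  lookup 123.9.68.238: bits 01111011 walk d0:-→d1:-→d2:-→d3:-→d4:-→d5:-→d6:-→d7:-→d8:H0 -> H0
  add 28.224.0.0/12 -> H1 at depth 12
  lookup 230.220.109.128: bits 111001101101110001101101100000 walk d0:-→d1:-→d2:-→d3:-→d4:-→d5:-→d6:-→d7:-→d8:-→d9:-→d10:-→d11:-→d12:H1→d13:-→d14:-→d15:-→d16:-→d17:-→d18:-→d19:-→d20:H7→d21:-→d22:-→d23:-→d24:-→d25:-→d26:-→d27:-→d28:-→d29:-→d30:H1 -> H1

== LOOKUPS ==
["H1","H5","H0","H1"]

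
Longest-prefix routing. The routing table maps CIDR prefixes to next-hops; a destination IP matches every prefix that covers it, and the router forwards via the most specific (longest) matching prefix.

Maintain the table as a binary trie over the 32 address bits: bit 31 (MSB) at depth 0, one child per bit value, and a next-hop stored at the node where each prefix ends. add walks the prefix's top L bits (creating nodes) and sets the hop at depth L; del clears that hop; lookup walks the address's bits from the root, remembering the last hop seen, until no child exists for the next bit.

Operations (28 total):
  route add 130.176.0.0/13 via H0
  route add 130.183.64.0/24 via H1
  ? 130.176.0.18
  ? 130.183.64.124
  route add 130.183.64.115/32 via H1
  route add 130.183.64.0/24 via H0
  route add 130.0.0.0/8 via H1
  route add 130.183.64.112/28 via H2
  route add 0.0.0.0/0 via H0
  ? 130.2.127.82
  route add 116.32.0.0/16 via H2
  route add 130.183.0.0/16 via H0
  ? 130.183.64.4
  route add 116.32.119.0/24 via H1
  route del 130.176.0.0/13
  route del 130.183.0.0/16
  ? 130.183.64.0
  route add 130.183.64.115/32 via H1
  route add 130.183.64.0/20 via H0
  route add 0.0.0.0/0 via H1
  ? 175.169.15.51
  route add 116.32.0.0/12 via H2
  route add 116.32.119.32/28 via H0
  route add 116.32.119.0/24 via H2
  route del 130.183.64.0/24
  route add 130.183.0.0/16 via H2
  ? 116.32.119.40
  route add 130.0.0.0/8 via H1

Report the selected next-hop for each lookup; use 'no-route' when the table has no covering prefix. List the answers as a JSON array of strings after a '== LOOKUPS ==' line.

Apply in order:
  add 130.176.0.0/13 -> H0 at depth 13
  add 130.183.64.0/24 -> H1 at depth 24
  Q 130.176.0.18: descend 1000001010110 ; hops seen [H0] ; pick H0
  Q 130.183.64.124: descend 100000101011011101000000 ; hops seen [H0,H1] ; pick H1
  add 130.183.64.115/32 -> H1 at depth 32
  add 130.183.64.0/24 -> H0 at depth 24
  add 130.0.0.0/8 -> H1 at depth 8
  add 130.183.64.112/28 -> H2 at depth 28
  add 0.0.0.0/0 -> H0 at depth 0
  Q 130.2.127.82: descend 10000010 ; hops seen [H0,H1] ; pick H1
  add 116.32.0.0/16 -> H2 at depth 16
  add 130.183.0.0/16 -> H0 at depth 16
  Q 130.183.64.4: descend 1000001010110111010000000 ; hops seen [H0,H1,H0,H0,H0] ; pick H0
  add 116.32.119.0/24 -> H1 at depth 24
  del 130.176.0.0/13 (clear depth 13)
  del 130.183.0.0/16 (clear depth 16)
  Q 130.183.64.0: descend 1000001010110111010000000 ; hops seen [H0,H1,H0] ; pick H0
  add 130.183.64.115/32 -> H1 at depth 32
  add 130.183.64.0/20 -> H0 at depth 20
  add 0.0.0.0/0 -> H1 at depth 0
  Q 175.169.15.51: descend 10 ; hops seen [H1] ; pick H1
  add 116.32.0.0/12 -> H2 at depth 12
  add 116.32.119.32/28 -> H0 at depth 28
  add 116.32.119.0/24 -> H2 at depth 24
  del 130.183.64.0/24 (clear depth 24)
  add 130.183.0.0/16 -> H2 at depth 16
  Q 116.32.119.40: descend 0111010000100000011101110010 ; hops seen [H1,H2,H2,H2,H0] ; pick H0
  add 130.0.0.0/8 -> H1 at depth 8

== LOOKUPS ==
["H0","H1","H1","H0","H0","H1","H0"]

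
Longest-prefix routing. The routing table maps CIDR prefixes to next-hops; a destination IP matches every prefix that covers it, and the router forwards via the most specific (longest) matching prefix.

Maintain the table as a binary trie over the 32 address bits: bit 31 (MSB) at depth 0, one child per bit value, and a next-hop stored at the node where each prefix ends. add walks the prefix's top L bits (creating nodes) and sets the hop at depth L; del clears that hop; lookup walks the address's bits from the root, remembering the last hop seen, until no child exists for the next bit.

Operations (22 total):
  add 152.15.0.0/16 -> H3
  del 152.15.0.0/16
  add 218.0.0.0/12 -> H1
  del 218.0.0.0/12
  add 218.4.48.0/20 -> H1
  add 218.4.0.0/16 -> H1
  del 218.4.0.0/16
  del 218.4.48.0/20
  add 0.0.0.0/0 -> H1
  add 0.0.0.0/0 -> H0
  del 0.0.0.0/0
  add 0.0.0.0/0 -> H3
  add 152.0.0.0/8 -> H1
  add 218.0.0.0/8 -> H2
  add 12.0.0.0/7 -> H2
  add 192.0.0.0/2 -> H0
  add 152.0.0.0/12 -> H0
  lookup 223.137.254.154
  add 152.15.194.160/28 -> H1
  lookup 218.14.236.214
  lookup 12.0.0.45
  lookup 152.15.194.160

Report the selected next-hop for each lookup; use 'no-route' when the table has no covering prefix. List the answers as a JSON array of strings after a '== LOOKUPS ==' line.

Trace:
  + 152.15.0.0/16 (H3) depth=16
  del 152.15.0.0/16 (clear depth 16)
  + 218.0.0.0/12 (H1) depth=12
  del 218.0.0.0/12 (clear depth 12)
  + 218.4.48.0/20 (H1) depth=20
  + 218.4.0.0/16 (H1) depth=16
  del 218.4.0.0/16 (clear depth 16)
  del 218.4.48.0/20 (clear depth 20)
  + 0.0.0.0/0 (H1) depth=0
  + 0.0.0.0/0 (H0) depth=0
  del 0.0.0.0/0 (clear depth 0)
  + 0.0.0.0/0 (H3) depth=0
  + 152.0.0.0/8 (H1) depth=8
  + 218.0.0.0/8 (H2) depth=8
  + 12.0.0.0/7 (H2) depth=7
  + 192.0.0.0/2 (H0) depth=2
  + 152.0.0.0/12 (H0) depth=12
  lookup 223.137.254.154: bits 11011 walk d0:H3→d1:-→d2:H0→d3:-→d4:-→d5:- -> H0
  + 152.15.194.160/28 (H1) depth=28
  lookup 218.14.236.214: bits 110110100000 walk d0:H3→d1:-→d2:H0→d3:-→d4:-→d5:-→d6:-→d7:-→d8:H2→d9:-→d10:-→d11:-→d12:- -> H2
  lookup 12.0.0.45: bits 0000110 walk d0:H3→d1:-→d2:-→d3:-→d4:-→d5:-→d6:-→d7:H2 -> H2
  lookup 152.15.194.160: bits 1001100000001111110000101010 walk d0:H3→d1:-→d2:-→d3:-→d4:-→d5:-→d6:-→d7:-→d8:H1→d9:-→d10:-→d11:-→d12:H0→d13:-→d14:-→d15:-→d16:-→d17:-→d18:-→d19:-→d20:-→d21:-→d22:-→d23:-→d24:-→d25:-→d26:-→d27:-→d28:H1 -> H1

== LOOKUPS ==
["H0","H2","H2","H1"]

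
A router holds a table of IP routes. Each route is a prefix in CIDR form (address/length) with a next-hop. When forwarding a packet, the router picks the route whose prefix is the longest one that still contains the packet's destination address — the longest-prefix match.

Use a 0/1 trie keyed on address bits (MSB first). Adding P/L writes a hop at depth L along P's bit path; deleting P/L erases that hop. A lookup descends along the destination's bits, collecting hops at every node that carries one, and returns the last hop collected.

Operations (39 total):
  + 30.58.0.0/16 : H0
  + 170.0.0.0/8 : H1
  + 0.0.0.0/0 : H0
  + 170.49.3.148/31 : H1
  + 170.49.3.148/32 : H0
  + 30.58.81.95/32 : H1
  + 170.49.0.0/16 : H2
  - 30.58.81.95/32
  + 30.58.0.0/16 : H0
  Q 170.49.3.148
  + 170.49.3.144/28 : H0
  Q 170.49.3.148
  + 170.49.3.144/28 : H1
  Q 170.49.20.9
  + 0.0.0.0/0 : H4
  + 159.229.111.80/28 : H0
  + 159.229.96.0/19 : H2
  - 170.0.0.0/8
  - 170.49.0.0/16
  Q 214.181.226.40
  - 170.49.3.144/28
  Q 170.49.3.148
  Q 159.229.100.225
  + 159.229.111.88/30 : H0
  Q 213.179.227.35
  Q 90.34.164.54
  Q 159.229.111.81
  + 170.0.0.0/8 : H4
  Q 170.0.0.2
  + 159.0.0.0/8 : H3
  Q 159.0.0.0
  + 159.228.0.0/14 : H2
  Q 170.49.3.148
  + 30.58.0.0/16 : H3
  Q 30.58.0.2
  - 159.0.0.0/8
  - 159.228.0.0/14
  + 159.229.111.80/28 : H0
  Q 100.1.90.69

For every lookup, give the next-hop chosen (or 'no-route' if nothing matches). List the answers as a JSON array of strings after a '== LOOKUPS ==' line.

Process each operation:
  add 30.58.0.0/16 -> H0 at depth 16
  add 170.0.0.0/8 -> H1 at depth 8
  add 0.0.0.0/0 -> H0 at depth 0
  add 170.49.3.148/31 -> H1 at depth 31
  add 170.49.3.148/32 -> H0 at depth 32
  add 30.58.81.95/32 -> H1 at depth 32
  add 170.49.0.0/16 -> H2 at depth 16
  - 30.58.81.95/32 clear@32
  add 30.58.0.0/16 -> H0 at depth 16
  Q 170.49.3.148: descend 10101010001100010000001110010100 ; hops seen [H0,H1,H2,H1,H0] ; pick H0
  add 170.49.3.144/28 -> H0 at depth 28
  Q 170.49.3.148: descend 10101010001100010000001110010100 ; hops seen [H0,H1,H2,H0,H1,H0] ; pick H0
  add 170.49.3.144/28 -> H1 at depth 28
  Q 170.49.20.9: descend 1010101000110001000 ; hops seen [H0,H1,H2] ; pick H2
  add 0.0.0.0/0 -> H4 at depth 0
  add 159.229.111.80/28 -> H0 at depth 28
  add 159.229.96.0/19 -> H2 at depth 19
  - 170.0.0.0/8 clear@8
  - 170.49.0.0/16 clear@16
  Q 214.181.226.40: descend 1 ; hops seen [H4] ; pick H4
  - 170.49.3.144/28 clear@28
  Q 170.49.3.148: descend 10101010001100010000001110010100 ; hops seen [H4,H1,H0] ; pick H0
  Q 159.229.100.225: descend 10011111111001010110 ; hops seen [H4,H2] ; pick H2
  add 159.229.111.88/30 -> H0 at depth 30
  Q 213.179.227.35: descend 1 ; hops seen [H4] ; pick H4
  Q 90.34.164.54: descend 0 ; hops seen [H4] ; pick H4
  Q 159.229.111.81: descend 1001111111100101011011110101 ; hops seen [H4,H2,H0] ; pick H0
  add 170.0.0.0/8 -> H4 at depth 8
  Q 170.0.0.2: descend 1010101000 ; hops seen [H4,H4] ; pick H4
  add 159.0.0.0/8 -> H3 at depth 8
  Q 159.0.0.0: descend 10011111 ; hops seen [H4,H3] ; pick H3
  add 159.228.0.0/14 -> H2 at depth 14
  Q 170.49.3.148: descend 10101010001100010000001110010100 ; hops seen [H4,H4,H1,H0] ; pick H0
  add 30.58.0.0/16 -> H3 at depth 16
  Q 30.58.0.2: descend 00011110001110100 ; hops seen [H4,H3] ; pick H3
  - 159.0.0.0/8 clear@8
  - 159.228.0.0/14 clear@14
  add 159.229.111.80/28 -> H0 at depth 28
  Q 100.1.90.69: descend 0 ; hops seen [H4] ; pick H4

== LOOKUPS ==
["H0","H0","H2","H4","H0","H2","H4","H4","H0","H4","H3","H0","H3","H4"]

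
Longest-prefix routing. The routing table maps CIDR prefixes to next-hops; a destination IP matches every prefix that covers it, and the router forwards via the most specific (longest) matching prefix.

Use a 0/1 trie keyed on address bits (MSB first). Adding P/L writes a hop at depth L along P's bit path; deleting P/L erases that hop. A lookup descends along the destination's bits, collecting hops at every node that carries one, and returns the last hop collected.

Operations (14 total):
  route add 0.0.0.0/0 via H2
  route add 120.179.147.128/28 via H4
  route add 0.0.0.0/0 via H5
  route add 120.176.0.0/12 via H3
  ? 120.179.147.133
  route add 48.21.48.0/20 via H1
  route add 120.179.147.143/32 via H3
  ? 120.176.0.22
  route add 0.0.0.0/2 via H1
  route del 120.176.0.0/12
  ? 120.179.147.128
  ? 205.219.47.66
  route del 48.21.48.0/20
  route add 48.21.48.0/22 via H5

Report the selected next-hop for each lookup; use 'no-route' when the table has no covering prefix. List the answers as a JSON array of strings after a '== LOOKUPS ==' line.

Process each operation:
  + 0.0.0.0/0 (H2) depth=0
  + 120.179.147.128/28 (H4) depth=28
  + 0.0.0.0/0 (H5) depth=0
  + 120.176.0.0/12 (H3) depth=12
  ? 120.179.147.133  path d0:H5→d1:-→d2:-→d3:-→d4:-→d5:-→d6:-→d7:-→d8:-→d9:-→d10:-→d11:-→d12:H3→d13:-→d14:-→d15:-→d16:-→d17:-→d18:-→d19:-→d20:-→d21:-→d22:-→d23:-→d24:-→d25:-→d26:-→d27:-→d28:H4  best=H4
  + 48.21.48.0/20 (H1) depth=20
  + 120.179.147.143/32 (H3) depth=32
  ? 120.176.0.22  path d0:H5→d1:-→d2:-→d3:-→d4:-→d5:-→d6:-→d7:-→d8:-→d9:-→d10:-→d11:-→d12:H3→d13:-→d14:-  best=H3
  + 0.0.0.0/2 (H1) depth=2
  - 120.176.0.0/12 clear@12
  ? 120.179.147.128  path d0:H5→d1:-→d2:-→d3:-→d4:-→d5:-→d6:-→d7:-→d8:-→d9:-→d10:-→d11:-→d12:-→d13:-→d14:-→d15:-→d16:-→d17:-→d18:-→d19:-→d20:-→d21:-→d22:-→d23:-→d24:-→d25:-→d26:-→d27:-→d28:H4  best=H4
  ? 205.219.47.66  path d0:H5  best=H5
  - 48.21.48.0/20 clear@20
  + 48.21.48.0/22 (H5) depth=22

== LOOKUPS ==
["H4","H3","H4","H5"]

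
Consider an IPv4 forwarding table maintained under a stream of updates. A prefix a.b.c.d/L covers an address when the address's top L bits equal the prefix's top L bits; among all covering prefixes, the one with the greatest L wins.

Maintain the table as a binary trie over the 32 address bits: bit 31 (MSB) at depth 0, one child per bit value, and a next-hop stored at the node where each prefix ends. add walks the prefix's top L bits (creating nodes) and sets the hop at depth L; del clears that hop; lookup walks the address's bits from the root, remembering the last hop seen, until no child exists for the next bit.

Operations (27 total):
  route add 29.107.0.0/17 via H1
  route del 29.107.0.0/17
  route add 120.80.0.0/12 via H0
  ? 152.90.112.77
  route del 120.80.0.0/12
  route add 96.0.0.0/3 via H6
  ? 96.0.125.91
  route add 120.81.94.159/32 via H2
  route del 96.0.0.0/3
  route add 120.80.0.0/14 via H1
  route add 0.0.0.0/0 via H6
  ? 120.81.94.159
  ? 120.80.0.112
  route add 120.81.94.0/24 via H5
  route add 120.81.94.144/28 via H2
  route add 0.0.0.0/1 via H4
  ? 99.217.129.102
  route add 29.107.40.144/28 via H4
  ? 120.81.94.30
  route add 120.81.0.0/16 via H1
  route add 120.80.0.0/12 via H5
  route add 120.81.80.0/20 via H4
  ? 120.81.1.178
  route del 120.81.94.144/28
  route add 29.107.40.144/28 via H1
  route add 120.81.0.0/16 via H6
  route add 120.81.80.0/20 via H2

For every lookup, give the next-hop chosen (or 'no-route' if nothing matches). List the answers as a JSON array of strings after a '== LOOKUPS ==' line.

Apply in order:
  + 29.107.0.0/17 (H1) depth=17
  - 29.107.0.0/17 clear@17
  + 120.80.0.0/12 (H0) depth=12
  Q 152.90.112.77: descend ε ; hops seen [∅] ; pick no-route
  - 120.80.0.0/12 clear@12
  + 96.0.0.0/3 (H6) depth=3
  Q 96.0.125.91: descend 011 ; hops seen [H6] ; pick H6
  + 120.81.94.159/32 (H2) depth=32
  - 96.0.0.0/3 clear@3
  + 120.80.0.0/14 (H1) depth=14
  + 0.0.0.0/0 (H6) depth=0
  Q 120.81.94.159: descend 01111000010100010101111010011111 ; hops seen [H6,H1,H2] ; pick H2
  Q 120.80.0.112: descend 011110000101000 ; hops seen [H6,H1] ; pick H1
  + 120.81.94.0/24 (H5) depth=24
  + 120.81.94.144/28 (H2) depth=28
  + 0.0.0.0/1 (H4) depth=1
  Q 99.217.129.102: descend 011 ; hops seen [H6,H4] ; pick H4
  + 29.107.40.144/28 (H4) depth=28
  Q 120.81.94.30: descend 011110000101000101011110 ; hops seen [H6,H4,H1,H5] ; pick H5
  + 120.81.0.0/16 (H1) depth=16
  + 120.80.0.0/12 (H5) depth=12
  + 120.81.80.0/20 (H4) depth=20
  Q 120.81.1.178: descend 01111000010100010 ; hops seen [H6,H4,H5,H1,H1] ; pick H1
  - 120.81.94.144/28 clear@28
  + 29.107.40.144/28 (H1) depth=28
  + 120.81.0.0/16 (H6) depth=16
  + 120.81.80.0/20 (H2) depth=20

== LOOKUPS ==
["no-route","H6","H2","H1","H4","H5","H1"]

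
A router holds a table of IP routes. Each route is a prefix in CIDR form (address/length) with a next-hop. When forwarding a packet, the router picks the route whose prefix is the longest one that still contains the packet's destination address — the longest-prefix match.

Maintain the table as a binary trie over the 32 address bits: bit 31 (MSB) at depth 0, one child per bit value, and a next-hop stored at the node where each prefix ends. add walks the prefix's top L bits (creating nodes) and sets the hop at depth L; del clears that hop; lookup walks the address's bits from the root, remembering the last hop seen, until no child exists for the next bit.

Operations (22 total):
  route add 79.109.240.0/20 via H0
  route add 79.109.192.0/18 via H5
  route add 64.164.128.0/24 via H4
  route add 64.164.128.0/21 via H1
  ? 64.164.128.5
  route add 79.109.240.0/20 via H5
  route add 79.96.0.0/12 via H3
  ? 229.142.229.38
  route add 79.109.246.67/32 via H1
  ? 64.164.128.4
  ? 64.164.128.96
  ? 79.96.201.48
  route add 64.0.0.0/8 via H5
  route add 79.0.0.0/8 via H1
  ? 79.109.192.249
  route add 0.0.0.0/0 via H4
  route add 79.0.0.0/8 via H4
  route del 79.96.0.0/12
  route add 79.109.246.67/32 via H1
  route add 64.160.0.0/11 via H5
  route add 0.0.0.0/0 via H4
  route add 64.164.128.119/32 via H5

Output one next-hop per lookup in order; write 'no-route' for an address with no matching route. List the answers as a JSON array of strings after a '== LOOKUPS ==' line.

Process each operation:
  add 79.109.240.0/20 -> H0 at depth 20
  add 79.109.192.0/18 -> H5 at depth 18
  add 64.164.128.0/24 -> H4 at depth 24
  add 64.164.128.0/21 -> H1 at depth 21
  Q 64.164.128.5: descend 010000001010010010000000 ; hops seen [H1,H4] ; pick H4
  add 79.109.240.0/20 -> H5 at depth 20
  add 79.96.0.0/12 -> H3 at depth 12
  Q 229.142.229.38: descend ε ; hops seen [∅] ; pick no-route
  add 79.109.246.67/32 -> H1 at depth 32
  Q 64.164.128.4: descend 010000001010010010000000 ; hops seen [H1,H4] ; pick H4
  Q 64.164.128.96: descend 010000001010010010000000 ; hops seen [H1,H4] ; pick H4
  Q 79.96.201.48: descend 010011110110 ; hops seen [H3] ; pick H3
  add 64.0.0.0/8 -> H5 at depth 8
  add 79.0.0.0/8 -> H1 at depth 8
  Q 79.109.192.249: descend 010011110110110111 ; hops seen [H1,H3,H5] ; pick H5
  add 0.0.0.0/0 -> H4 at depth 0
  add 79.0.0.0/8 -> H4 at depth 8
  del 79.96.0.0/12 (clear depth 12)
  add 79.109.246.67/32 -> H1 at depth 32
  add 64.160.0.0/11 -> H5 at depth 11
  add 0.0.0.0/0 -> H4 at depth 0
  add 64.164.128.119/32 -> H5 at depth 32

== LOOKUPS ==
["H4","no-route","H4","H4","H3","H5"]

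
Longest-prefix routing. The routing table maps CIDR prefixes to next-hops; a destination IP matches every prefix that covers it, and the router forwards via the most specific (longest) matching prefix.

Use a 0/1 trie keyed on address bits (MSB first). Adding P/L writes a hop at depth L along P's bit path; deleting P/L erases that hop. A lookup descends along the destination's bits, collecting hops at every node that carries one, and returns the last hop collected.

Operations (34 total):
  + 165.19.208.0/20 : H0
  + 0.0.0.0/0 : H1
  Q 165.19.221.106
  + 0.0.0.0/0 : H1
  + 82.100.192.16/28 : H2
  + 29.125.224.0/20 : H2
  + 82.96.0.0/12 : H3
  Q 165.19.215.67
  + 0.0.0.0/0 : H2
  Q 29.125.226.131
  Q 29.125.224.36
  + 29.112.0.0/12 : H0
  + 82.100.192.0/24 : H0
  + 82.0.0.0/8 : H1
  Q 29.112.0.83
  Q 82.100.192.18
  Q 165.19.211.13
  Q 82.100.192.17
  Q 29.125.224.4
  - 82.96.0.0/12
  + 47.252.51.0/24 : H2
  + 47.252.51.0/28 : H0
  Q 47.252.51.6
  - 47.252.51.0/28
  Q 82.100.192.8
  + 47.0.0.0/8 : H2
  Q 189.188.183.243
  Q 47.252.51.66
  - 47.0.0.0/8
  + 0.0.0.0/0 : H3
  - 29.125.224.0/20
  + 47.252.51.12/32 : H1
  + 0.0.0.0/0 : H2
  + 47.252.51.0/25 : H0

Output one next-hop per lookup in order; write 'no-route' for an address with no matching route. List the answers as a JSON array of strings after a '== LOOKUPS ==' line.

Process each operation:
  add 165.19.208.0/20 -> H0 at depth 20
  add 0.0.0.0/0 -> H1 at depth 0
  Q 165.19.221.106: descend 10100101000100111101 ; hops seen [H1,H0] ; pick H0
  add 0.0.0.0/0 -> H1 at depth 0
  add 82.100.192.16/28 -> H2 at depth 28
  add 29.125.224.0/20 -> H2 at depth 20
  add 82.96.0.0/12 -> H3 at depth 12
  Q 165.19.215.67: descend 10100101000100111101 ; hops seen [H1,H0] ; pick H0
  add 0.0.0.0/0 -> H2 at depth 0
  Q 29.125.226.131: descend 00011101011111011110 ; hops seen [H2,H2] ; pick H2
  Q 29.125.224.36: descend 00011101011111011110 ; hops seen [H2,H2] ; pick H2
  add 29.112.0.0/12 -> H0 at depth 12
  add 82.100.192.0/24 -> H0 at depth 24
  add 82.0.0.0/8 -> H1 at depth 8
  Q 29.112.0.83: descend 000111010111 ; hops seen [H2,H0] ; pick H0
  Q 82.100.192.18: descend 0101001001100100110000000001 ; hops seen [H2,H1,H3,H0,H2] ; pick H2
  Q 165.19.211.13: descend 10100101000100111101 ; hops seen [H2,H0] ; pick H0
  Q 82.100.192.17: descend 0101001001100100110000000001 ; hops seen [H2,H1,H3,H0,H2] ; pick H2
  Q 29.125.224.4: descend 00011101011111011110 ; hops seen [H2,H0,H2] ; pick H2
  - 82.96.0.0/12 clear@12
  add 47.252.51.0/24 -> H2 at depth 24
  add 47.252.51.0/28 -> H0 at depth 28
  Q 47.252.51.6: descend 0010111111111100001100110000 ; hops seen [H2,H2,H0] ; pick H0
  - 47.252.51.0/28 clear@28
  Q 82.100.192.8: descend 010100100110010011000000000 ; hops seen [H2,H1,H0] ; pick H0
  add 47.0.0.0/8 -> H2 at depth 8
  Q 189.188.183.243: descend 101 ; hops seen [H2] ; pick H2
  Q 47.252.51.66: descend 0010111111111100001100110 ; hops seen [H2,H2,H2] ; pick H2
  - 47.0.0.0/8 clear@8
  add 0.0.0.0/0 -> H3 at depth 0
  - 29.125.224.0/20 clear@20
  add 47.252.51.12/32 -> H1 at depth 32
  add 0.0.0.0/0 -> H2 at depth 0
  add 47.252.51.0/25 -> H0 at depth 25

== LOOKUPS ==
["H0","H0","H2","H2","H0","H2","H0","H2","H2","H0","H0","H2","H2"]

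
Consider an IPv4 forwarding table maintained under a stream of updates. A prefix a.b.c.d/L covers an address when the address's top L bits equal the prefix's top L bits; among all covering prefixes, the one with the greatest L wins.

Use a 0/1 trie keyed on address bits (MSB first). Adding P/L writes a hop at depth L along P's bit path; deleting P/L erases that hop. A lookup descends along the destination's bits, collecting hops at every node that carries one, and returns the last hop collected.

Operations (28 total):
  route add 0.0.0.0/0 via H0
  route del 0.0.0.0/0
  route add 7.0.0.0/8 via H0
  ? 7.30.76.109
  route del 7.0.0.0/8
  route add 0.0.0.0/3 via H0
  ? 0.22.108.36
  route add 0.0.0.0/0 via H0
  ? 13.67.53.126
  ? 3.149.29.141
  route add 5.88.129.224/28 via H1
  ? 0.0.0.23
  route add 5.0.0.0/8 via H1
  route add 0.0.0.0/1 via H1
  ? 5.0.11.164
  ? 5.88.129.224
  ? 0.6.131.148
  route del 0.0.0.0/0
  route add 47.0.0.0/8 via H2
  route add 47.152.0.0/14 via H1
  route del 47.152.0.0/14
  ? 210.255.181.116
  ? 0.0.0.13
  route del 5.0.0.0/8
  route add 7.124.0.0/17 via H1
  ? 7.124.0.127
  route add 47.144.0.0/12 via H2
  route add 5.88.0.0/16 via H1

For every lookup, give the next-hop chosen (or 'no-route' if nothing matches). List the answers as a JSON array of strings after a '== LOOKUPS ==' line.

Apply in order:
  add 0.0.0.0/0 -> H0 at depth 0
  - 0.0.0.0/0 clear@0
  add 7.0.0.0/8 -> H0 at depth 8
  lookup 7.30.76.109: bits 00000111 walk d0:-→d1:-→d2:-→d3:-→d4:-→d5:-→d6:-→d7:-→d8:H0 -> H0
  - 7.0.0.0/8 clear@8
  add 0.0.0.0/3 -> H0 at depth 3
  lookup 0.22.108.36: bits 00000 walk d0:-→d1:-→d2:-→d3:H0→d4:-→d5:- -> H0
  add 0.0.0.0/0 -> H0 at depth 0
  lookup 13.67.53.126: bits 0000 walk d0:H0→d1:-→d2:-→d3:H0→d4:- -> H0
  lookup 3.149.29.141: bits 00000 walk d0:H0→d1:-→d2:-→d3:H0→d4:-→d5:- -> H0
  add 5.88.129.224/28 -> H1 at depth 28
  lookup 0.0.0.23: bits 00000 walk d0:H0→d1:-→d2:-→d3:H0→d4:-→d5:- -> H0
  add 5.0.0.0/8 -> H1 at depth 8
  add 0.0.0.0/1 -> H1 at depth 1
  lookup 5.0.11.164: bits 000001010 walk d0:H0→d1:H1→d2:-→d3:H0→d4:-→d5:-→d6:-→d7:-→d8:H1→d9:- -> H1
  lookup 5.88.129.224: bits 0000010101011000100000011110 walk d0:H0→d1:H1→d2:-→d3:H0→d4:-→d5:-→d6:-→d7:-→d8:H1→d9:-→d10:-→d11:-→d12:-→d13:-→d14:-→d15:-→d16:-→d17:-→d18:-→d19:-→d20:-→d21:-→d22:-→d23:-→d24:-→d25:-→d26:-→d27:-→d28:H1 -> H1
  lookup 0.6.131.148: bits 00000 walk d0:H0→d1:H1→d2:-→d3:H0→d4:-→d5:- -> H0
  - 0.0.0.0/0 clear@0
  add 47.0.0.0/8 -> H2 at depth 8
  add 47.152.0.0/14 -> H1 at depth 14
  - 47.152.0.0/14 clear@14
  lookup 210.255.181.116: bits ε walk d0:- -> no-route
  lookup 0.0.0.13: bits 00000 walk d0:-→d1:H1→d2:-→d3:H0→d4:-→d5:- -> H0
  - 5.0.0.0/8 clear@8
  add 7.124.0.0/17 -> H1 at depth 17
  lookup 7.124.0.127: bits 00000111011111000 walk d0:-→d1:H1→d2:-→d3:H0→d4:-→d5:-→d6:-→d7:-→d8:-→d9:-→d10:-→d11:-→d12:-→d13:-→d14:-→d15:-→d16:-→d17:H1 -> H1
  add 47.144.0.0/12 -> H2 at depth 12
  add 5.88.0.0/16 -> H1 at depth 16

== LOOKUPS ==
["H0","H0","H0","H0","H0","H1","H1","H0","no-route","H0","H1"]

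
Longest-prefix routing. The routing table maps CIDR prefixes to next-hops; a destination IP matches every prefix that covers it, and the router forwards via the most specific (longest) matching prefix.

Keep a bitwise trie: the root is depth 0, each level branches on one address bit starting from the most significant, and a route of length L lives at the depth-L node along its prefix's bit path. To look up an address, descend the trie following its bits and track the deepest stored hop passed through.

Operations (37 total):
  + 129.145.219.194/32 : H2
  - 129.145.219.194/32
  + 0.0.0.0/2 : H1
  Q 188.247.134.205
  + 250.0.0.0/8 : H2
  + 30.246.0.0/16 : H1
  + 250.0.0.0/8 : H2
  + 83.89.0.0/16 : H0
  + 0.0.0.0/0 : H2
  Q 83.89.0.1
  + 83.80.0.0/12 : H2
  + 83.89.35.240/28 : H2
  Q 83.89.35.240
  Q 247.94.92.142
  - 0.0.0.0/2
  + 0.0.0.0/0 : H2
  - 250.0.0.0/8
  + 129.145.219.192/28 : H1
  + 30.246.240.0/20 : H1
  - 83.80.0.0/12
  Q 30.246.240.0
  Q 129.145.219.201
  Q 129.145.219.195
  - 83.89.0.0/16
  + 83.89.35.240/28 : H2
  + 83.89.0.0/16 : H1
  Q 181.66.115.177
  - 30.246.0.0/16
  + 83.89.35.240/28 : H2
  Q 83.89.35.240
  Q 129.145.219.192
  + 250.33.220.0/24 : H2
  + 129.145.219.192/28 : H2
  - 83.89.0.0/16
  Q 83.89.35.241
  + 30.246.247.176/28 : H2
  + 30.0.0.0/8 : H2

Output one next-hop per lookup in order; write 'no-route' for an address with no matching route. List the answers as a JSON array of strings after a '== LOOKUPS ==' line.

Apply in order:
  add 129.145.219.194/32 -> H2 at depth 32
  - 129.145.219.194/32 clear@32
  add 0.0.0.0/2 -> H1 at depth 2
  ? 188.247.134.205  path d0:-→d1:-→d2:-  best=no-route
  add 250.0.0.0/8 -> H2 at depth 8
  add 30.246.0.0/16 -> H1 at depth 16
  add 250.0.0.0/8 -> H2 at depth 8
  add 83.89.0.0/16 -> H0 at depth 16
  add 0.0.0.0/0 -> H2 at depth 0
  ? 83.89.0.1  path d0:H2→d1:-→d2:-→d3:-→d4:-→d5:-→d6:-→d7:-→d8:-→d9:-→d10:-→d11:-→d12:-→d13:-→d14:-→d15:-→d16:H0  best=H0
  add 83.80.0.0/12 -> H2 at depth 12
  add 83.89.35.240/28 -> H2 at depth 28
  ? 83.89.35.240  path d0:H2→d1:-→d2:-→d3:-→d4:-→d5:-→d6:-→d7:-→d8:-→d9:-→d10:-→d11:-→d12:H2→d13:-→d14:-→d15:-→d16:H0→d17:-→d18:-→d19:-→d20:-→d21:-→d22:-→d23:-→d24:-→d25:-→d26:-→d27:-→d28:H2  best=H2
  ? 247.94.92.142  path d0:H2→d1:-→d2:-→d3:-→d4:-  best=H2
  - 0.0.0.0/2 clear@2
  add 0.0.0.0/0 -> H2 at depth 0
  - 250.0.0.0/8 clear@8
  add 129.145.219.192/28 -> H1 at depth 28
  add 30.246.240.0/20 -> H1 at depth 20
  - 83.80.0.0/12 clear@12
  ? 30.246.240.0  path d0:H2→d1:-→d2:-→d3:-→d4:-→d5:-→d6:-→d7:-→d8:-→d9:-→d10:-→d11:-→d12:-→d13:-→d14:-→d15:-→d16:H1→d17:-→d18:-→d19:-→d20:H1  best=H1
  ? 129.145.219.201  path d0:H2→d1:-→d2:-→d3:-→d4:-→d5:-→d6:-→d7:-→d8:-→d9:-→d10:-→d11:-→d12:-→d13:-→d14:-→d15:-→d16:-→d17:-→d18:-→d19:-→d20:-→d21:-→d22:-→d23:-→d24:-→d25:-→d26:-→d27:-→d28:H1  best=H1
  ? 129.145.219.195  path d0:H2→d1:-→d2:-→d3:-→d4:-→d5:-→d6:-→d7:-→d8:-→d9:-→d10:-→d11:-→d12:-→d13:-→d14:-→d15:-→d16:-→d17:-→d18:-→d19:-→d20:-→d21:-→d22:-→d23:-→d24:-→d25:-→d26:-→d27:-→d28:H1→d29:-→d30:-→d31:-  best=H1
  - 83.89.0.0/16 clear@16
  add 83.89.35.240/28 -> H2 at depth 28
  add 83.89.0.0/16 -> H1 at depth 16
  ? 181.66.115.177  path d0:H2→d1:-→d2:-  best=H2
  - 30.246.0.0/16 clear@16
  add 83.89.35.240/28 -> H2 at depth 28
  ? 83.89.35.240  path d0:H2→d1:-→d2:-→d3:-→d4:-→d5:-→d6:-→d7:-→d8:-→d9:-→d10:-→d11:-→d12:-→d13:-→d14:-→d15:-→d16:H1→d17:-→d18:-→d19:-→d20:-→d21:-→d22:-→d23:-→d24:-→d25:-→d26:-→d27:-→d28:H2  best=H2
  ? 129.145.219.192  path d0:H2→d1:-→d2:-→d3:-→d4:-→d5:-→d6:-→d7:-→d8:-→d9:-→d10:-→d11:-→d12:-→d13:-→d14:-→d15:-→d16:-→d17:-→d18:-→d19:-→d20:-→d21:-→d22:-→d23:-→d24:-→d25:-→d26:-→d27:-→d28:H1→d29:-→d30:-  best=H1
  add 250.33.220.0/24 -> H2 at depth 24
  add 129.145.219.192/28 -> H2 at depth 28
  - 83.89.0.0/16 clear@16
  ? 83.89.35.241  path d0:H2→d1:-→d2:-→d3:-→d4:-→d5:-→d6:-→d7:-→d8:-→d9:-→d10:-→d11:-→d12:-→d13:-→d14:-→d15:-→d16:-→d17:-→d18:-→d19:-→d20:-→d21:-→d22:-→d23:-→d24:-→d25:-→d26:-→d27:-→d28:H2  best=H2
  add 30.246.247.176/28 -> H2 at depth 28
  add 30.0.0.0/8 -> H2 at depth 8

== LOOKUPS ==
["no-route","H0","H2","H2","H1","H1","H1","H2","H2","H1","H2"]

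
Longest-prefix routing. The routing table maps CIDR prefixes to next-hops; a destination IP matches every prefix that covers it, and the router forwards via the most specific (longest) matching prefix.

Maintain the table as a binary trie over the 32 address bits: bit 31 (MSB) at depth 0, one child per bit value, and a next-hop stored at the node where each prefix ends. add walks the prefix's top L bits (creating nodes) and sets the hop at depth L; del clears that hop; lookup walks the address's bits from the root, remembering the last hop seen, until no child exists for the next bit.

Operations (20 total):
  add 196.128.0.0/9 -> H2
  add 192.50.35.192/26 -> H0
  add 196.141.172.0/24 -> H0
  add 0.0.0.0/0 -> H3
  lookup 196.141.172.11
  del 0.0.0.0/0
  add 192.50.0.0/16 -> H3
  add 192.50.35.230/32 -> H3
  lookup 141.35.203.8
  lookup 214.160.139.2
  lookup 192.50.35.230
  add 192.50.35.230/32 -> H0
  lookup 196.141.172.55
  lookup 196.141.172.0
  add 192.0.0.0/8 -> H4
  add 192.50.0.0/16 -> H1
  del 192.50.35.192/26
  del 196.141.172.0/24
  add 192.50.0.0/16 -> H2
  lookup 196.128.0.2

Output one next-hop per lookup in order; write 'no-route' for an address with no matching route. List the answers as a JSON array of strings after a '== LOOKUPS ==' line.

Trace:
  add 196.128.0.0/9 -> H2 at depth 9
  add 192.50.35.192/26 -> H0 at depth 26
  add 196.141.172.0/24 -> H0 at depth 24
  add 0.0.0.0/0 -> H3 at depth 0
  ? 196.141.172.11  path d0:H3→d1:-→d2:-→d3:-→d4:-→d5:-→d6:-→d7:-→d8:-→d9:H2→d10:-→d11:-→d12:-→d13:-→d14:-→d15:-→d16:-→d17:-→d18:-→d19:-→d20:-→d21:-→d22:-→d23:-→d24:H0  best=H0
  - 0.0.0.0/0 clear@0
  add 192.50.0.0/16 -> H3 at depth 16
  add 192.50.35.230/32 -> H3 at depth 32
  ? 141.35.203.8  path d0:-→d1:-  best=no-route
  ? 214.160.139.2  path d0:-→d1:-→d2:-→d3:-  best=no-route
  ? 192.50.35.230  path d0:-→d1:-→d2:-→d3:-→d4:-→d5:-→d6:-→d7:-→d8:-→d9:-→d10:-→d11:-→d12:-→d13:-→d14:-→d15:-→d16:H3→d17:-→d18:-→d19:-→d20:-→d21:-→d22:-→d23:-→d24:-→d25:-→d26:H0→d27:-→d28:-→d29:-→d30:-→d31:-→d32:H3  best=H3
  add 192.50.35.230/32 -> H0 at depth 32
  ? 196.141.172.55  path d0:-→d1:-→d2:-→d3:-→d4:-→d5:-→d6:-→d7:-→d8:-→d9:H2→d10:-→d11:-→d12:-→d13:-→d14:-→d15:-→d16:-→d17:-→d18:-→d19:-→d20:-→d21:-→d22:-→d23:-→d24:H0  best=H0
  ? 196.141.172.0  path d0:-→d1:-→d2:-→d3:-→d4:-→d5:-→d6:-→d7:-→d8:-→d9:H2→d10:-→d11:-→d12:-→d13:-→d14:-→d15:-→d16:-→d17:-→d18:-→d19:-→d20:-→d21:-→d22:-→d23:-→d24:H0  best=H0
  add 192.0.0.0/8 -> H4 at depth 8
  add 192.50.0.0/16 -> H1 at depth 16
  - 192.50.35.192/26 clear@26
  - 196.141.172.0/24 clear@24
  add 192.50.0.0/16 -> H2 at depth 16
  ? 196.128.0.2  path d0:-→d1:-→d2:-→d3:-→d4:-→d5:-→d6:-→d7:-→d8:-→d9:H2→d10:-→d11:-→d12:-  best=H2

== LOOKUPS ==
["H0","no-route","no-route","H3","H0","H0","H2"]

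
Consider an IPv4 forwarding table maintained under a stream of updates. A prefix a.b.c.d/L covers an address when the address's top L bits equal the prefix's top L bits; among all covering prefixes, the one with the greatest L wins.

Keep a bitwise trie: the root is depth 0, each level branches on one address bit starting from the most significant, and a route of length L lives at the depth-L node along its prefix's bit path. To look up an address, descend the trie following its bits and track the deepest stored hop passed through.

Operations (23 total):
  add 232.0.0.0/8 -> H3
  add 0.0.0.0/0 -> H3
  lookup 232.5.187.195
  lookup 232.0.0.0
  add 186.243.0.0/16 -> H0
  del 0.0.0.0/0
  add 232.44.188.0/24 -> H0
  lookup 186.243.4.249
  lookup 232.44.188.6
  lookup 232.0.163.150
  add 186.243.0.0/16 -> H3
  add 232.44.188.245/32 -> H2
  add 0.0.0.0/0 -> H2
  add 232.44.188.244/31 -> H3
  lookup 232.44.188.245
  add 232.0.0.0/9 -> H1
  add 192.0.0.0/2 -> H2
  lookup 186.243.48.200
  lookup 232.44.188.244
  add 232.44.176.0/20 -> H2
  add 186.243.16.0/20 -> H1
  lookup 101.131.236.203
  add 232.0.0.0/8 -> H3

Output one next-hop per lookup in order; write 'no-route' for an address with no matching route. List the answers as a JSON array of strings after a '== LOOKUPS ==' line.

Apply in order:
  add 232.0.0.0/8 -> H3 at depth 8
  add 0.0.0.0/0 -> H3 at depth 0
  Q 232.5.187.195: descend 11101000 ; hops seen [H3,H3] ; pick H3
  Q 232.0.0.0: descend 11101000 ; hops seen [H3,H3] ; pick H3
  add 186.243.0.0/16 -> H0 at depth 16
  del 0.0.0.0/0 (clear depth 0)
  add 232.44.188.0/24 -> H0 at depth 24
  Q 186.243.4.249: descend 1011101011110011 ; hops seen [H0] ; pick H0
  Q 232.44.188.6: descend 111010000010110010111100 ; hops seen [H3,H0] ; pick H0
  Q 232.0.163.150: descend 1110100000 ; hops seen [H3] ; pick H3
  add 186.243.0.0/16 -> H3 at depth 16
  add 232.44.188.245/32 -> H2 at depth 32
  add 0.0.0.0/0 -> H2 at depth 0
  add 232.44.188.244/31 -> H3 at depth 31
  Q 232.44.188.245: descend 11101000001011001011110011110101 ; hops seen [H2,H3,H0,H3,H2] ; pick H2
  add 232.0.0.0/9 -> H1 at depth 9
  add 192.0.0.0/2 -> H2 at depth 2
  Q 186.243.48.200: descend 1011101011110011 ; hops seen [H2,H3] ; pick H3
  Q 232.44.188.244: descend 1110100000101100101111001111010 ; hops seen [H2,H2,H3,H1,H0,H3] ; pick H3
  add 232.44.176.0/20 -> H2 at depth 20
  add 186.243.16.0/20 -> H1 at depth 20
  Q 101.131.236.203: descend ε ; hops seen [H2] ; pick H2
  add 232.0.0.0/8 -> H3 at depth 8

== LOOKUPS ==
["H3","H3","H0","H0","H3","H2","H3","H3","H2"]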